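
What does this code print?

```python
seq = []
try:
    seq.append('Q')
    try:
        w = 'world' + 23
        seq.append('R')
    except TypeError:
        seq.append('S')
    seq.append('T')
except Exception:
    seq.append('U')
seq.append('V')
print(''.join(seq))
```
QSTV

Inner exception caught by inner handler, outer continues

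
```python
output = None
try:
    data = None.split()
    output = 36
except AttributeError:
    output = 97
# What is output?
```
97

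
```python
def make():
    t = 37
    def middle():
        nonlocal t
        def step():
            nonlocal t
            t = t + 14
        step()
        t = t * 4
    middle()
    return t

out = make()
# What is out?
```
204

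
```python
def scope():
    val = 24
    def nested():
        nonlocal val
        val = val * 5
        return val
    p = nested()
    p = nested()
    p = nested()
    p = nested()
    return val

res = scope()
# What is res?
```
15000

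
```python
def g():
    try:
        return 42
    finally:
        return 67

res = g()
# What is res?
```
67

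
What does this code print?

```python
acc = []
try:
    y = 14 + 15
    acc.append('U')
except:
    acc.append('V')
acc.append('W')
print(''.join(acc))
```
UW

No exception, try block completes normally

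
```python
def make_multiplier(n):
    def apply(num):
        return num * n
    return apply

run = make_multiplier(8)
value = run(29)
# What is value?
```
232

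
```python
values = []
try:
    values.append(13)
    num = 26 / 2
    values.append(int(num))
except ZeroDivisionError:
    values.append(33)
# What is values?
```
[13, 13]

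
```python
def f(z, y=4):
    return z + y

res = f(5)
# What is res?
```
9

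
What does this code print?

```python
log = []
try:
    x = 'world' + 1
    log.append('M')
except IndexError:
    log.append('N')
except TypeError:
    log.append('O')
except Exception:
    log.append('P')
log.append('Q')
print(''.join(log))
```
OQ

TypeError matches before generic Exception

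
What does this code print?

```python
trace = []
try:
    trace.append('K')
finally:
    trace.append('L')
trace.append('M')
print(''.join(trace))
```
KLM

try/finally without except, no exception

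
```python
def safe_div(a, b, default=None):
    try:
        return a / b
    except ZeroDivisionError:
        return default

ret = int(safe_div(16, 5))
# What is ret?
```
3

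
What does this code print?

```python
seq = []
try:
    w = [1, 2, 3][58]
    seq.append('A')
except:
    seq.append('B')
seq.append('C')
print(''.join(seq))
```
BC

Exception raised in try, caught by bare except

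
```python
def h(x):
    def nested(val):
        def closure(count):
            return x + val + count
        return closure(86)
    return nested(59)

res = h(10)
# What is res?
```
155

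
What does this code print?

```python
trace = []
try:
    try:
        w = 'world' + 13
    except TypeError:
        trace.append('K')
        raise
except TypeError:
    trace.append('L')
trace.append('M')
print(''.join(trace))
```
KLM

raise without argument re-raises current exception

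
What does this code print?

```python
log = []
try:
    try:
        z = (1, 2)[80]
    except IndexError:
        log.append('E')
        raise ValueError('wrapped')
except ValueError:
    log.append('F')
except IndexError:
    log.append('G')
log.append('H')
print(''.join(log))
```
EFH

ValueError raised and caught, original IndexError not re-raised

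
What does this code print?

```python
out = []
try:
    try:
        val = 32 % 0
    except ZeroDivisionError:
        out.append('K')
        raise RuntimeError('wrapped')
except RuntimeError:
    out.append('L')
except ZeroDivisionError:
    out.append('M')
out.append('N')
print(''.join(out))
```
KLN

RuntimeError raised and caught, original ZeroDivisionError not re-raised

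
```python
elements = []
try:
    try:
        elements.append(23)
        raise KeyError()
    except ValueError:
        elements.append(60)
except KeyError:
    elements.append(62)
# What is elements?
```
[23, 62]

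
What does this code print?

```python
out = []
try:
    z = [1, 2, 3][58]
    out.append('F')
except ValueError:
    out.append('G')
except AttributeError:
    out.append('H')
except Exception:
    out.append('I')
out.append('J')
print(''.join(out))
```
IJ

IndexError not specifically caught, falls to Exception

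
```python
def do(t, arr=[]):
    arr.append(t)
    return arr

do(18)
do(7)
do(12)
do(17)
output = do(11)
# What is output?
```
[18, 7, 12, 17, 11]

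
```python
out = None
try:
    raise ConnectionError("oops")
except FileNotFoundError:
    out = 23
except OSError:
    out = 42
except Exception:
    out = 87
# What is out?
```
42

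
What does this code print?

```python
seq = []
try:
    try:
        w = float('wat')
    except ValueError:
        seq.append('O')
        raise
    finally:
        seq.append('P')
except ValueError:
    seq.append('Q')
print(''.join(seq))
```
OPQ

finally runs before re-raised exception propagates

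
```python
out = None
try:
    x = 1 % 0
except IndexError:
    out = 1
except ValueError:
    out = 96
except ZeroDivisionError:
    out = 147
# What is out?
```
147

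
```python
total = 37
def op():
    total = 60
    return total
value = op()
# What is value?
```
60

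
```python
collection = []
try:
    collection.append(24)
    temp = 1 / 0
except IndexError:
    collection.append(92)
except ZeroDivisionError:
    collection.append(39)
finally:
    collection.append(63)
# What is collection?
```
[24, 39, 63]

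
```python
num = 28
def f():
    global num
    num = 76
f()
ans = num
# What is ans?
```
76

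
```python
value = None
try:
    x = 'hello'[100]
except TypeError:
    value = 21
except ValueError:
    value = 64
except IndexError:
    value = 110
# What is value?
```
110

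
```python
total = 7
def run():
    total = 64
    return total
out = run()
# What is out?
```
64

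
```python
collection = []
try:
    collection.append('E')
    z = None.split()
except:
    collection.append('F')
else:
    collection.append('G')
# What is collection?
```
['E', 'F']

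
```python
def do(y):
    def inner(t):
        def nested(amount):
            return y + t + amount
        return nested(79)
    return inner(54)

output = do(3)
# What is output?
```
136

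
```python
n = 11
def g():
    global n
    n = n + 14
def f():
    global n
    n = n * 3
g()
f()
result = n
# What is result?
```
75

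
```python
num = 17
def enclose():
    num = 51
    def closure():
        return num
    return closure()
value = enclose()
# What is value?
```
51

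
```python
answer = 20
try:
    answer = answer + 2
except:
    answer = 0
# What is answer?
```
22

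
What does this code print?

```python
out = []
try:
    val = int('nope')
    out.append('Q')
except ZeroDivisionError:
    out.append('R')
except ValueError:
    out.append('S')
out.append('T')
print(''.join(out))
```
ST

ValueError is caught by its specific handler, not ZeroDivisionError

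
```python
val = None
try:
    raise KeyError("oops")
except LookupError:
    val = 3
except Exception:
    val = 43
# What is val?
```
3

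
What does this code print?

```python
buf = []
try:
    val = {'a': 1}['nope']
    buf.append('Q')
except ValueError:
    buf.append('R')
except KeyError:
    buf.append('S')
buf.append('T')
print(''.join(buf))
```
ST

KeyError is caught by its specific handler, not ValueError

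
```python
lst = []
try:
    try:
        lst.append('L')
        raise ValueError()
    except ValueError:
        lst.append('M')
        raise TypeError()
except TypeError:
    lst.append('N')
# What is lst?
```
['L', 'M', 'N']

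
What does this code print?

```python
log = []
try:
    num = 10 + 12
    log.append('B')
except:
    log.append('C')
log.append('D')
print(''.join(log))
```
BD

No exception, try block completes normally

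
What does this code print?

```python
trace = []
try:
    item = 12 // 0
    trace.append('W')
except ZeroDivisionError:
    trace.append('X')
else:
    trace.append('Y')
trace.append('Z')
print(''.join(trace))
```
XZ

else block skipped when exception is caught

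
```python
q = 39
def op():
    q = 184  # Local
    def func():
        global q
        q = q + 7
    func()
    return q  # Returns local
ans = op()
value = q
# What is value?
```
46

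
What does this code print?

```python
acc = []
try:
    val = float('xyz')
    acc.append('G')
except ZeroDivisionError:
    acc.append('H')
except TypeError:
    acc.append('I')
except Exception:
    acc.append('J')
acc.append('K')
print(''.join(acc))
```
JK

ValueError not specifically caught, falls to Exception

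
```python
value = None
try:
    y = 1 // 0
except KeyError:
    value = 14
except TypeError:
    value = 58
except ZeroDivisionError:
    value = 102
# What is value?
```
102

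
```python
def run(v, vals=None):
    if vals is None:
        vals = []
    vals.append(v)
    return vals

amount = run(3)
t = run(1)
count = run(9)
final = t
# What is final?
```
[1]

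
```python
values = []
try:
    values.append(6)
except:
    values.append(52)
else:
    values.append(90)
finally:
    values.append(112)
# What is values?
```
[6, 90, 112]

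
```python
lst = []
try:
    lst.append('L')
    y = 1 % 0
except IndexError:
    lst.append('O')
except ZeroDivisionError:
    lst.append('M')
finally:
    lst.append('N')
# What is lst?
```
['L', 'M', 'N']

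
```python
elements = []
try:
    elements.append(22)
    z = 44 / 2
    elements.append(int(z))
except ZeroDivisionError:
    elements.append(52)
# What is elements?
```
[22, 22]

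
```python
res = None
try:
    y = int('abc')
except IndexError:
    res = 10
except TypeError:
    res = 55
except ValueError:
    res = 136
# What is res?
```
136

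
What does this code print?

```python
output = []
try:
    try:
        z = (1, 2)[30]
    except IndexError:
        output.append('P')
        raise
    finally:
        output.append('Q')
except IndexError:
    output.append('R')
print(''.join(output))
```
PQR

finally runs before re-raised exception propagates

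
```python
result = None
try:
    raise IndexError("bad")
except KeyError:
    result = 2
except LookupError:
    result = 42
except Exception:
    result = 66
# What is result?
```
42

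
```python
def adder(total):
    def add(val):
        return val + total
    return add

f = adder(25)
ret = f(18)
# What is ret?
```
43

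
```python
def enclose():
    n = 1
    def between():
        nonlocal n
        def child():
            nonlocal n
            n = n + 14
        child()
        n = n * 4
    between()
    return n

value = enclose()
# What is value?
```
60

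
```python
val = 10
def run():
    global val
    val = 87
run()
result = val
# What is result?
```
87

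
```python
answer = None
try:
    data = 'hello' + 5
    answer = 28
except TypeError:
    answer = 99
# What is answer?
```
99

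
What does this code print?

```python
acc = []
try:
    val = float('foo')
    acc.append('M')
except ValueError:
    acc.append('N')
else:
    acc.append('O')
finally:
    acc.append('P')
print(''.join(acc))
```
NP

Exception: except runs, else skipped, finally runs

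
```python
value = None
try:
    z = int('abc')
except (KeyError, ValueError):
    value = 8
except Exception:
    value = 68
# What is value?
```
8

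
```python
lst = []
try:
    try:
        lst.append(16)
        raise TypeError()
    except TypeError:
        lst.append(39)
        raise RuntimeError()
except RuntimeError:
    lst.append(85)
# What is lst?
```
[16, 39, 85]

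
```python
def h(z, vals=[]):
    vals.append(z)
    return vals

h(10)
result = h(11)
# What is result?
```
[10, 11]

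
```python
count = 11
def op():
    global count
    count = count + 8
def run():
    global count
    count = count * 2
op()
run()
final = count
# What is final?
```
38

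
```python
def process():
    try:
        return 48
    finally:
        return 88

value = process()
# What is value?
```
88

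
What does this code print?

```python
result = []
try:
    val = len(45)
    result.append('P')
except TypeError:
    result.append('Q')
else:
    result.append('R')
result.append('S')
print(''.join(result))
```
QS

else block skipped when exception is caught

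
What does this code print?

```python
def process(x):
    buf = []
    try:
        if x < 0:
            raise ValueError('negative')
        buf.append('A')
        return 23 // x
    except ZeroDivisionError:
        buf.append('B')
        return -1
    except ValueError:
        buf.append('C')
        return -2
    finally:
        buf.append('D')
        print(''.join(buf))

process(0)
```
ABD

x=0 causes ZeroDivisionError, caught, finally prints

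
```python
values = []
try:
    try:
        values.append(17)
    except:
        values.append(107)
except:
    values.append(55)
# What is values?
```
[17]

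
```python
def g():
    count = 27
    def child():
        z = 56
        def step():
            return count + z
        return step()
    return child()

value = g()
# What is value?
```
83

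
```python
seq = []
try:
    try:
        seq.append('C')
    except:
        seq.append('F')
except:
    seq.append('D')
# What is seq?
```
['C']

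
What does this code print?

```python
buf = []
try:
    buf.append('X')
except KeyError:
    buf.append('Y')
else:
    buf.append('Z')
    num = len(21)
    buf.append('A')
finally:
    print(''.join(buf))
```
XZ

Try succeeds, else appends 'Z', TypeError in else is uncaught, finally prints before exception propagates ('A' never appended)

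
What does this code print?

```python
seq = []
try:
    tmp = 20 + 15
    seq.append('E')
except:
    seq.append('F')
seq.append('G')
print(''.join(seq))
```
EG

No exception, try block completes normally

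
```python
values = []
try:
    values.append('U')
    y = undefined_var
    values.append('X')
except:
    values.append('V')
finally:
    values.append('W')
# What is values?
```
['U', 'V', 'W']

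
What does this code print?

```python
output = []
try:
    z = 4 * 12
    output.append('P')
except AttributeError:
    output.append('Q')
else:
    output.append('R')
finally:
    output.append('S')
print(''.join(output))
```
PRS

else runs before finally when no exception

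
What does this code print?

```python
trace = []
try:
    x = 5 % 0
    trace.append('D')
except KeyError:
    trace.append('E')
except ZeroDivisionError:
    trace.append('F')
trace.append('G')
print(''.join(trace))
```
FG

ZeroDivisionError is caught by its specific handler, not KeyError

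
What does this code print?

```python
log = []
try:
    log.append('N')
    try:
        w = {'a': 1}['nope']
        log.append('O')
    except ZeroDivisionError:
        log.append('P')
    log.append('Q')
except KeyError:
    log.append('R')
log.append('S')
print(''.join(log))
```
NRS

Inner handler doesn't match, propagates to outer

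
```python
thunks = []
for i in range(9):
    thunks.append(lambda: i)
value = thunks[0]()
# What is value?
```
8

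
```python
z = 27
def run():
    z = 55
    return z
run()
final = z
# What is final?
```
27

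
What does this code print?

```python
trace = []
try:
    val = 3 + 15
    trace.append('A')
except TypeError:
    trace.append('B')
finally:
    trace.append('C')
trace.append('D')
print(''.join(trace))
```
ACD

finally runs after normal execution too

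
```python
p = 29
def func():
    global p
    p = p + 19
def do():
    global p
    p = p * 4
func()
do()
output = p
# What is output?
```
192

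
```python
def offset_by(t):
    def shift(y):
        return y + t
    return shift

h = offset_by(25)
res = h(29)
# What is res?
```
54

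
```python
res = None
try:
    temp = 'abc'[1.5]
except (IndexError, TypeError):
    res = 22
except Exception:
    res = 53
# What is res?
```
22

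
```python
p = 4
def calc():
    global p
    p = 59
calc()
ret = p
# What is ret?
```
59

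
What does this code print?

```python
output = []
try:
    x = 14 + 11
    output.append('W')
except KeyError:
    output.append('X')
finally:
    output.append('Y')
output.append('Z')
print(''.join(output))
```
WYZ

finally runs after normal execution too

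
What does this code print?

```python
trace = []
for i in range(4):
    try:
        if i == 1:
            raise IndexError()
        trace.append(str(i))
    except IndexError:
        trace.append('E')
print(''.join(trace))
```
0E23

Exception on i=1 caught, loop continues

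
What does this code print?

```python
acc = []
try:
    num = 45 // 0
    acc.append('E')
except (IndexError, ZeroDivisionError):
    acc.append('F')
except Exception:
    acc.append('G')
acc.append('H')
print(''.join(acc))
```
FH

ZeroDivisionError matches tuple containing it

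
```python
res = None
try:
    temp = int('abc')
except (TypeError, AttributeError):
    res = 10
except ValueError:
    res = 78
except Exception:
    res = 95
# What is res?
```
78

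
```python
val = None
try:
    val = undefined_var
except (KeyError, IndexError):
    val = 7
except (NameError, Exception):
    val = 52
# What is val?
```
52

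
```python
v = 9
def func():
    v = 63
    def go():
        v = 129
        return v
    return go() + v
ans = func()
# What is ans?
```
192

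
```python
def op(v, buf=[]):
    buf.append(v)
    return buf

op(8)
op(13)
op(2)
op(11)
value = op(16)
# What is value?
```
[8, 13, 2, 11, 16]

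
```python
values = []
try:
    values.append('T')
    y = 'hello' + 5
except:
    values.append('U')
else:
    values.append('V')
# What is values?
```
['T', 'U']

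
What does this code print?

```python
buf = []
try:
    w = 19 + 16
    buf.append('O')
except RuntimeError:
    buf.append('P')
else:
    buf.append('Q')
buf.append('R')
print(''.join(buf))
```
OQR

else block runs when no exception occurs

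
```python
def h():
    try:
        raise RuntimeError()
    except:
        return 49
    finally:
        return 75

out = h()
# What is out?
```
75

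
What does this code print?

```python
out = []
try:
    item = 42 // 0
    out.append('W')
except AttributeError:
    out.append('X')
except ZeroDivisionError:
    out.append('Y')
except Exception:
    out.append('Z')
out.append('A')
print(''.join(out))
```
YA

ZeroDivisionError matches before generic Exception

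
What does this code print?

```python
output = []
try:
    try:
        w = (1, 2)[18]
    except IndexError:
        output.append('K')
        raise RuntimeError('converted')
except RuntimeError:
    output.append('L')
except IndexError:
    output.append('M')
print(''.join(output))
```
KL

New RuntimeError raised, caught by outer RuntimeError handler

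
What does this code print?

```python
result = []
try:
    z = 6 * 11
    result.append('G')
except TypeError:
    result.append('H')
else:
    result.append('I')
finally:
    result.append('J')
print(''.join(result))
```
GIJ

else runs before finally when no exception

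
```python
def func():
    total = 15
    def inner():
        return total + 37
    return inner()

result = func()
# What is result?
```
52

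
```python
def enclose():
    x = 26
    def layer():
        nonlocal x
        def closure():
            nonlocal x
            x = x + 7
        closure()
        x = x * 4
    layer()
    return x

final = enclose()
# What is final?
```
132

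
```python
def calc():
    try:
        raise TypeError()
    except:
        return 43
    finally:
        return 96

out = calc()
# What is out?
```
96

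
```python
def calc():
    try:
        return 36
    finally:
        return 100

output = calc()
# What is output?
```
100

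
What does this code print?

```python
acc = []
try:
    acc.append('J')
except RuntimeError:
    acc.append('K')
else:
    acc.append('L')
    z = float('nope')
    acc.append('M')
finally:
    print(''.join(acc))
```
JL

Try succeeds, else appends 'L', ValueError in else is uncaught, finally prints before exception propagates ('M' never appended)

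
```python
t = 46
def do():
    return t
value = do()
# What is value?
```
46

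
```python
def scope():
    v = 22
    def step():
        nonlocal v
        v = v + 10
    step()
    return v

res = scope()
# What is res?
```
32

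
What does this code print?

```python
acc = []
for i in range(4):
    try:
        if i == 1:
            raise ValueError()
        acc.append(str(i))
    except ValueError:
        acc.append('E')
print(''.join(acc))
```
0E23

Exception on i=1 caught, loop continues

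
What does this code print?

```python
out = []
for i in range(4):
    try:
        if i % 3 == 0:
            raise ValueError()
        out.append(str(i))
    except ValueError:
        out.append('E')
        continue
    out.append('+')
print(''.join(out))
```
E1+2+E

continue in except skips rest of loop body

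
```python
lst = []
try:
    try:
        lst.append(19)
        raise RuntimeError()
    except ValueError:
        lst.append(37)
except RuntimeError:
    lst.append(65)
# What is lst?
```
[19, 65]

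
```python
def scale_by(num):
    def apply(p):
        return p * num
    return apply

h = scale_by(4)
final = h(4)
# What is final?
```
16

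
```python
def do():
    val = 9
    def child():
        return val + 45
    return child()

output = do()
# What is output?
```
54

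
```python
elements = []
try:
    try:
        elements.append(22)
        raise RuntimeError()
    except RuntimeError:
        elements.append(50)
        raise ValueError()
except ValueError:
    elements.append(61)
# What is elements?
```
[22, 50, 61]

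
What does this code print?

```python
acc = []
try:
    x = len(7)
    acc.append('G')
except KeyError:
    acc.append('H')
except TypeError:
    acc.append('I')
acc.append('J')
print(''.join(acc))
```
IJ

TypeError is caught by its specific handler, not KeyError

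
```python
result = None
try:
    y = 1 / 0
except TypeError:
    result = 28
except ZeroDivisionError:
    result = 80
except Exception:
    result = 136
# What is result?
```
80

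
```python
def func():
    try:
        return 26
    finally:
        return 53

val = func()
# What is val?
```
53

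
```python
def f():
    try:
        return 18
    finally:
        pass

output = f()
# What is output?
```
18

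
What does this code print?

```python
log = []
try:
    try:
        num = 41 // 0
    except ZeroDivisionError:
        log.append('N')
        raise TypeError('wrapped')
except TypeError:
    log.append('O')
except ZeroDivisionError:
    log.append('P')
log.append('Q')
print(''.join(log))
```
NOQ

TypeError raised and caught, original ZeroDivisionError not re-raised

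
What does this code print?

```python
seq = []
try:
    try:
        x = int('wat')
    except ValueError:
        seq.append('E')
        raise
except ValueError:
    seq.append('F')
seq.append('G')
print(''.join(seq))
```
EFG

raise without argument re-raises current exception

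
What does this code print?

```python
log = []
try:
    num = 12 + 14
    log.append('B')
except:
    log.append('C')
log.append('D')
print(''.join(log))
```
BD

No exception, try block completes normally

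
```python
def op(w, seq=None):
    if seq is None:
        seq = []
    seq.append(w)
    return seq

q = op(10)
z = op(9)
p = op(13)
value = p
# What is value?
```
[13]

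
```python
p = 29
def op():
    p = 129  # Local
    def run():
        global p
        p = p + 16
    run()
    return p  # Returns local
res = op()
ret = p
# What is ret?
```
45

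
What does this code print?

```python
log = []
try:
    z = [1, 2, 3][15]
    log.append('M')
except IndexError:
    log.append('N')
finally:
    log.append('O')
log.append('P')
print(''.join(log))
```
NOP

finally always runs, even after exception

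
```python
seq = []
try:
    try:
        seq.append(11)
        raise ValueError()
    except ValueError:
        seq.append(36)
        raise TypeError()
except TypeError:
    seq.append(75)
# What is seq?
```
[11, 36, 75]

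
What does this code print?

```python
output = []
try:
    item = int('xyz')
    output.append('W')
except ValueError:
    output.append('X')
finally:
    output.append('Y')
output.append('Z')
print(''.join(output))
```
XYZ

finally always runs, even after exception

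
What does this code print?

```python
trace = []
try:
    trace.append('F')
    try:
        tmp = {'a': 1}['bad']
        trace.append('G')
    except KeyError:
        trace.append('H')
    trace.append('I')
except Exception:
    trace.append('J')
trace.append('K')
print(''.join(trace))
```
FHIK

Inner exception caught by inner handler, outer continues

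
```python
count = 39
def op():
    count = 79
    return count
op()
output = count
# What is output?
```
39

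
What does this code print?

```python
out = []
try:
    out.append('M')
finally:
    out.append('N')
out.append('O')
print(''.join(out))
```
MNO

try/finally without except, no exception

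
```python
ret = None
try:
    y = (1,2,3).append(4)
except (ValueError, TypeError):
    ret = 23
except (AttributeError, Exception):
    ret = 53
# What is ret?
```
53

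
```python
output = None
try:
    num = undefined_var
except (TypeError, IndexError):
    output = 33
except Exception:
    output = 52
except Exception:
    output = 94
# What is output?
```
52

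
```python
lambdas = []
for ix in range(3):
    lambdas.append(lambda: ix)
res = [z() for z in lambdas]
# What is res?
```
[2, 2, 2]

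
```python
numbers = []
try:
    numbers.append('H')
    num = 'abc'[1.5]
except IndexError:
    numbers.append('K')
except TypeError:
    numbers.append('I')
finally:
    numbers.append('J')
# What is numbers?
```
['H', 'I', 'J']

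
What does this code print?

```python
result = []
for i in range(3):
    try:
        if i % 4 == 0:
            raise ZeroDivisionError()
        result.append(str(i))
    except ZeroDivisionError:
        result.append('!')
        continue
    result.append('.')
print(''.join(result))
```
!1.2.

continue in except skips rest of loop body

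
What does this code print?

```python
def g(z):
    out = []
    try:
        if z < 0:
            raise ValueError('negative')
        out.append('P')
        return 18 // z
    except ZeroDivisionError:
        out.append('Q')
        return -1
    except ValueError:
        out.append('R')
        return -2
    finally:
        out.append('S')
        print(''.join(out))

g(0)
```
PQS

z=0 causes ZeroDivisionError, caught, finally prints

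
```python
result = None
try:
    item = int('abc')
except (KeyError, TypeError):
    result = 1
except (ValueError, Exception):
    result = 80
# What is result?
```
80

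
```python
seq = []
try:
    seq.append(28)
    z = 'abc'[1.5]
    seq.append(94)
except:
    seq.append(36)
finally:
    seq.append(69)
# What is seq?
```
[28, 36, 69]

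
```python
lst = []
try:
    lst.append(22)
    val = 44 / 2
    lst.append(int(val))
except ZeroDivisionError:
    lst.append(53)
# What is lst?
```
[22, 22]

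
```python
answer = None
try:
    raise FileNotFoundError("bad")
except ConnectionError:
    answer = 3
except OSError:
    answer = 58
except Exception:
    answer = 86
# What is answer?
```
58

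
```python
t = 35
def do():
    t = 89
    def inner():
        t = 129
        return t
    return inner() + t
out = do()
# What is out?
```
218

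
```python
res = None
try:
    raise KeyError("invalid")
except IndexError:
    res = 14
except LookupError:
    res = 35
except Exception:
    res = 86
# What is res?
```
35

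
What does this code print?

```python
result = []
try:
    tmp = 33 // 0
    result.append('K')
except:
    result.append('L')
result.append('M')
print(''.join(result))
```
LM

Exception raised in try, caught by bare except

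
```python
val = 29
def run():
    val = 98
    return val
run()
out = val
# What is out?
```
29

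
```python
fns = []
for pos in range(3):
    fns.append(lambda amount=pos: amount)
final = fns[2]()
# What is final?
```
2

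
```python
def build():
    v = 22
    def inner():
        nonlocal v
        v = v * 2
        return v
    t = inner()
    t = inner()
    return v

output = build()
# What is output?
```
88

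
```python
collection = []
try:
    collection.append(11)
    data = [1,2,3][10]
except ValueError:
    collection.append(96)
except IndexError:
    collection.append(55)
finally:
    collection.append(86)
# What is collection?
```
[11, 55, 86]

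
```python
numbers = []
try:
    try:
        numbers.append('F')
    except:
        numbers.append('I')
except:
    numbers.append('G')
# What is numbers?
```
['F']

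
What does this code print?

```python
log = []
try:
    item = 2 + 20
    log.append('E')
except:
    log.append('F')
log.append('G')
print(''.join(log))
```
EG

No exception, try block completes normally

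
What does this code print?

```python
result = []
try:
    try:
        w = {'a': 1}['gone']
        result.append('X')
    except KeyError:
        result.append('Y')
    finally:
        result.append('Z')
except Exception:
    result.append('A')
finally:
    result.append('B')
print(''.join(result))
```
YZB

Both finally blocks run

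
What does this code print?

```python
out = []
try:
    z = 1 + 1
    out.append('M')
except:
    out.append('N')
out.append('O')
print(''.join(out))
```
MO

No exception, try block completes normally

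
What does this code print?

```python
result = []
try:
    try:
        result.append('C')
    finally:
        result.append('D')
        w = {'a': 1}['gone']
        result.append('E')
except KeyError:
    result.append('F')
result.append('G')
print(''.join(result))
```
CDFG

Exception in inner finally caught by outer except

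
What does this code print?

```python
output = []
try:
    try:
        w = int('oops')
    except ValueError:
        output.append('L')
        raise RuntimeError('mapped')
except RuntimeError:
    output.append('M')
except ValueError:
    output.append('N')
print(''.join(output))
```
LM

New RuntimeError raised, caught by outer RuntimeError handler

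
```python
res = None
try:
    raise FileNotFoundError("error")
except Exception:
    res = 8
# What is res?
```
8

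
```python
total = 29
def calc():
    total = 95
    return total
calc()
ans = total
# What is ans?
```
29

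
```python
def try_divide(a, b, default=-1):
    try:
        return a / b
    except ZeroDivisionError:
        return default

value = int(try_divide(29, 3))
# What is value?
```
9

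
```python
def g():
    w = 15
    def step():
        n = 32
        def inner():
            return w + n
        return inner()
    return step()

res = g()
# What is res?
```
47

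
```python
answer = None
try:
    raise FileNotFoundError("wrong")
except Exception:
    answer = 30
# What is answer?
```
30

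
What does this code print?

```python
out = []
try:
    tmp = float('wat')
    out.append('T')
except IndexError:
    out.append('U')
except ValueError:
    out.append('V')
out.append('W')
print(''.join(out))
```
VW

ValueError is caught by its specific handler, not IndexError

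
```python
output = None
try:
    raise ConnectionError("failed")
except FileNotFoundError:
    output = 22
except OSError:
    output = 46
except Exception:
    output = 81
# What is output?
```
46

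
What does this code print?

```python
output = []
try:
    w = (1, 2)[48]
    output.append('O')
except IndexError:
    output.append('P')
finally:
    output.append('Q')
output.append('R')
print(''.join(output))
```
PQR

finally always runs, even after exception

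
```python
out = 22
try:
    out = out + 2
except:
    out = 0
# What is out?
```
24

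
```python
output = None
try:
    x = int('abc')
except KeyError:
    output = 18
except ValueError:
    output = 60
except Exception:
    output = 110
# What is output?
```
60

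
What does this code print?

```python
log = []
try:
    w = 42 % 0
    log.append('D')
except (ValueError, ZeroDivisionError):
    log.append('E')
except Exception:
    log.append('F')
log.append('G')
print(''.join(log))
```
EG

ZeroDivisionError matches tuple containing it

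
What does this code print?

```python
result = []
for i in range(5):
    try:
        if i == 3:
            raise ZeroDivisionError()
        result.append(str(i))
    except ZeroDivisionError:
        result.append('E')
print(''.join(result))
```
012E4

Exception on i=3 caught, loop continues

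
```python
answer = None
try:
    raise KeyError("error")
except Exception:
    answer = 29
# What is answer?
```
29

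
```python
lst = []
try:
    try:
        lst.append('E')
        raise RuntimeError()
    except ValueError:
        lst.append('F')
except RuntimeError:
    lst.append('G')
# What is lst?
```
['E', 'G']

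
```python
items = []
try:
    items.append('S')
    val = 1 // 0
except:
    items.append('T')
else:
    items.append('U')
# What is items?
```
['S', 'T']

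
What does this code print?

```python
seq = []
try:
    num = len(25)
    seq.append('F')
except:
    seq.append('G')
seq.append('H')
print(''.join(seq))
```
GH

Exception raised in try, caught by bare except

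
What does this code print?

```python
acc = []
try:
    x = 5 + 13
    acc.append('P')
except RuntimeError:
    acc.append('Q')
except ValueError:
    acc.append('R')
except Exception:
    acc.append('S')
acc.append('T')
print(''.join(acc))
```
PT

No exception, try block completes normally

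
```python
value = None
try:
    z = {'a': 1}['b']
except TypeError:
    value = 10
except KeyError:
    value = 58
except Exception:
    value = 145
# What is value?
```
58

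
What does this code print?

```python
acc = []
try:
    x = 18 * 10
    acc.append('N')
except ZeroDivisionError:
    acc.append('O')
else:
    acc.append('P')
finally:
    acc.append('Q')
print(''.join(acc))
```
NPQ

else runs before finally when no exception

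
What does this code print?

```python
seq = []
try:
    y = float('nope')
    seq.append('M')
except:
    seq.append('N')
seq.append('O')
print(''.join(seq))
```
NO

Exception raised in try, caught by bare except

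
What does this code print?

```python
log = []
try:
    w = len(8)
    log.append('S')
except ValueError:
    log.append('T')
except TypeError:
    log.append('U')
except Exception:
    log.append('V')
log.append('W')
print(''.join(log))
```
UW

TypeError matches before generic Exception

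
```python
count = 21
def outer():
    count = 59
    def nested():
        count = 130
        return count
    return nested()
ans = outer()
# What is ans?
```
130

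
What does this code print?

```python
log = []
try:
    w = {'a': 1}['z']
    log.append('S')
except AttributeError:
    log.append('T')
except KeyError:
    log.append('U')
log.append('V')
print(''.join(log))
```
UV

KeyError is caught by its specific handler, not AttributeError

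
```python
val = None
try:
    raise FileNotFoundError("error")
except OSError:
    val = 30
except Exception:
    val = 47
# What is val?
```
30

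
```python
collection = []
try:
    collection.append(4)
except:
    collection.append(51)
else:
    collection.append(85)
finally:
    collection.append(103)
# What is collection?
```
[4, 85, 103]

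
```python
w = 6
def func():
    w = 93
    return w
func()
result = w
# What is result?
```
6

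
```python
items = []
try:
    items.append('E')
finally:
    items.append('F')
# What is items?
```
['E', 'F']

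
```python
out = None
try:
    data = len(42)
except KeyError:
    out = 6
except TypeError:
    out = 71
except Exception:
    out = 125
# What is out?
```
71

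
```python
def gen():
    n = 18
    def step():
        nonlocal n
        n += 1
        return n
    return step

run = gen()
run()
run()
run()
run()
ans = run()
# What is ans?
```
23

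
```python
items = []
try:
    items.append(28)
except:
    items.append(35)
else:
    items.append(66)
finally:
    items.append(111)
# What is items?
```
[28, 66, 111]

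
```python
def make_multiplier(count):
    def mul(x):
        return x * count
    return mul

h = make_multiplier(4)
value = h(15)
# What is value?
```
60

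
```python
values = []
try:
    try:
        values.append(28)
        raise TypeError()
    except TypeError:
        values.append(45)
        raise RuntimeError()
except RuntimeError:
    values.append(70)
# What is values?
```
[28, 45, 70]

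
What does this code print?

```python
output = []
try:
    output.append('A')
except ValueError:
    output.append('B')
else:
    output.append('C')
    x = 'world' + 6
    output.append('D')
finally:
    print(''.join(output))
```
AC

Try succeeds, else appends 'C', TypeError in else is uncaught, finally prints before exception propagates ('D' never appended)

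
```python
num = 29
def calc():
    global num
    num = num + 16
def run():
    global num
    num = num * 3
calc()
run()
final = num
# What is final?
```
135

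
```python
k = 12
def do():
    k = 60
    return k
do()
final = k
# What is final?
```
12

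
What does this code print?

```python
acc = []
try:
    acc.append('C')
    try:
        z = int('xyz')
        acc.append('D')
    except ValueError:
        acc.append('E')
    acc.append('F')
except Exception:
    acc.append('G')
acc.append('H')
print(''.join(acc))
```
CEFH

Inner exception caught by inner handler, outer continues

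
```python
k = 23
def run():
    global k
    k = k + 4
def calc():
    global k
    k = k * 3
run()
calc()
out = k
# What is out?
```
81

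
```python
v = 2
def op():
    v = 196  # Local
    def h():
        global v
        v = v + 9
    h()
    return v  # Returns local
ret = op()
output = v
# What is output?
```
11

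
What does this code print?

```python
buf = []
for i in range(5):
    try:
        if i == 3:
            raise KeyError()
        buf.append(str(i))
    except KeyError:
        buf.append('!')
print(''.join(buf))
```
012!4

Exception on i=3 caught, loop continues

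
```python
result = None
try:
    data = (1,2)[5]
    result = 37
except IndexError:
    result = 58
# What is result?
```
58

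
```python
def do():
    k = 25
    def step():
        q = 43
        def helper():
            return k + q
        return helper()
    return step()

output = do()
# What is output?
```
68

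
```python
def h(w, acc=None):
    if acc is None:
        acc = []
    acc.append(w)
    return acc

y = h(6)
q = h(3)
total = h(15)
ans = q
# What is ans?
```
[3]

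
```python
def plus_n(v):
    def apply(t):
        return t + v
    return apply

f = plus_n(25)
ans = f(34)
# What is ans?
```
59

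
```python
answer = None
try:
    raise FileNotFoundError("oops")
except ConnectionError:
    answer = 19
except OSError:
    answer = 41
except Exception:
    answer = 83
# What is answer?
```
41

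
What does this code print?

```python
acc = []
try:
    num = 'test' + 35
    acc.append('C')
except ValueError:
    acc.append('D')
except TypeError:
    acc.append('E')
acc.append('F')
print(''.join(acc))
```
EF

TypeError is caught by its specific handler, not ValueError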